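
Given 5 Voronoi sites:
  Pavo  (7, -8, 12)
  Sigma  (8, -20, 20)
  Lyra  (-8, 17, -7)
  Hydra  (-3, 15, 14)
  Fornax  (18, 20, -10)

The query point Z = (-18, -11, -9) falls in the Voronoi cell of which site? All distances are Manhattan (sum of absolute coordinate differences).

Lyra

d(Z, Pavo) = |-18−7| + |-11−(-8)| + |-9−12| = 25 + 3 + 21 = 49
d(Z, Sigma) = |-18−8| + |-11−(-20)| + |-9−20| = 26 + 9 + 29 = 64
d(Z, Lyra) = |-18−(-8)| + |-11−17| + |-9−(-7)| = 10 + 28 + 2 = 40
d(Z, Hydra) = |-18−(-3)| + |-11−15| + |-9−14| = 15 + 26 + 23 = 64
d(Z, Fornax) = |-18−18| + |-11−20| + |-9−(-10)| = 36 + 31 + 1 = 68
Lyra is nearest.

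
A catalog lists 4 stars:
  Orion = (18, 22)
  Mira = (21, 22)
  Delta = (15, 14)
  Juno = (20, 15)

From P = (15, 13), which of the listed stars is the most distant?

Compare squared distances (the ordering matches that of the actual distances):
d²(P, Orion) = 9 + 81 = 90
d²(P, Mira) = 36 + 81 = 117
d²(P, Delta) = 0 + 1 = 1
d²(P, Juno) = 25 + 4 = 29
The largest is to Mira.

Mira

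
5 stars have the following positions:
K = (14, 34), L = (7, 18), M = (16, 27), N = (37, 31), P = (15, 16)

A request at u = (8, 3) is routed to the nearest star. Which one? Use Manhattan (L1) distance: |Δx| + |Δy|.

d(u,K) = |8−14| + |3−34| = 6 + 31 = 37
d(u,L) = |8−7| + |3−18| = 1 + 15 = 16
d(u,M) = |8−16| + |3−27| = 8 + 24 = 32
d(u,N) = |8−37| + |3−31| = 29 + 28 = 57
d(u,P) = |8−15| + |3−16| = 7 + 13 = 20
Minimum is at L.

L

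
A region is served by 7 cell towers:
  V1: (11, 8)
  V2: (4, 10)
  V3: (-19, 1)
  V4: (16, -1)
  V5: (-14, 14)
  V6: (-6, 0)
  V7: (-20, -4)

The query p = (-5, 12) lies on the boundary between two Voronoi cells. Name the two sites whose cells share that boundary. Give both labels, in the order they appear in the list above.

Squared distances from p to each site:
|pV1|² = (-5−11)² + (12−8)² = 256 + 16 = 272
|pV2|² = (-5−4)² + (12−10)² = 81 + 4 = 85
|pV3|² = (-5−(-19))² + (12−1)² = 196 + 121 = 317
|pV4|² = (-5−16)² + (12−(-1))² = 441 + 169 = 610
|pV5|² = (-5−(-14))² + (12−14)² = 81 + 4 = 85
|pV6|² = (-5−(-6))² + (12−0)² = 1 + 144 = 145
|pV7|² = (-5−(-20))² + (12−(-4))² = 225 + 256 = 481
p is equidistant from V2 and V5 (both at squared distance 85), and every other site is strictly farther — so p lies on the V2–V5 Voronoi edge.

V2 and V5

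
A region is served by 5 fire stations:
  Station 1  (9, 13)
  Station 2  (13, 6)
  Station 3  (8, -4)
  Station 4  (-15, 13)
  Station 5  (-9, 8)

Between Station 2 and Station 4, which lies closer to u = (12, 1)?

Station 2

Compare squared distances:
d²(u, Station 2) = (12−13)² + (1−6)² = 1 + 25 = 26
d²(u, Station 4) = (12−(-15))² + (1−13)² = 729 + 144 = 873
26 < 873, so Station 2 is closer.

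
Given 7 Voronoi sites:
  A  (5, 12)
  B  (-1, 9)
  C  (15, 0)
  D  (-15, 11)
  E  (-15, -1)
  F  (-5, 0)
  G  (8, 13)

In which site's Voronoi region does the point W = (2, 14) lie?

A

Since √ is increasing, it suffices to compare squared distances:
|WA|² = (2−5)² + (14−12)² = 9 + 4 = 13
|WB|² = (2−(-1))² + (14−9)² = 9 + 25 = 34
|WC|² = (2−15)² + (14−0)² = 169 + 196 = 365
|WD|² = (2−(-15))² + (14−11)² = 289 + 9 = 298
|WE|² = (2−(-15))² + (14−(-1))² = 289 + 225 = 514
|WF|² = (2−(-5))² + (14−0)² = 49 + 196 = 245
|WG|² = (2−8)² + (14−13)² = 36 + 1 = 37
The smallest is to A, so W lies in the Voronoi region of A.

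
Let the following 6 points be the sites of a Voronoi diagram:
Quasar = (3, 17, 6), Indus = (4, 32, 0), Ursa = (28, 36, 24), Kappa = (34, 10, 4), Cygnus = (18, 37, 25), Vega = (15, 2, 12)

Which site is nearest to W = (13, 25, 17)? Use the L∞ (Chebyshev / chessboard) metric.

d(W, Quasar) = max(10, 8, 11) = 11
d(W, Indus) = max(9, 7, 17) = 17
d(W, Ursa) = max(15, 11, 7) = 15
d(W, Kappa) = max(21, 15, 13) = 21
d(W, Cygnus) = max(5, 12, 8) = 12
d(W, Vega) = max(2, 23, 5) = 23
Minimum is at Quasar.

Quasar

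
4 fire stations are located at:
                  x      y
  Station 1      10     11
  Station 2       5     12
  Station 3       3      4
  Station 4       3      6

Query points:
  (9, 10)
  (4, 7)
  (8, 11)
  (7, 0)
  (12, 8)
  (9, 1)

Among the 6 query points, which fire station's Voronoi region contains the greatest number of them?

Station 1

(9, 10) — d² to each: Station 1:2, Station 2:20, Station 3:72, Station 4:52 → nearest is Station 1
(4, 7) — d² to each: Station 1:52, Station 2:26, Station 3:10, Station 4:2 → nearest is Station 4
(8, 11) — d² to each: Station 1:4, Station 2:10, Station 3:74, Station 4:50 → nearest is Station 1
(7, 0) — d² to each: Station 1:130, Station 2:148, Station 3:32, Station 4:52 → nearest is Station 3
(12, 8) — d² to each: Station 1:13, Station 2:65, Station 3:97, Station 4:85 → nearest is Station 1
(9, 1) — d² to each: Station 1:101, Station 2:137, Station 3:45, Station 4:61 → nearest is Station 3
Tally — Station 1:3, Station 3:2, Station 4:1. Station 1 captures the most (3).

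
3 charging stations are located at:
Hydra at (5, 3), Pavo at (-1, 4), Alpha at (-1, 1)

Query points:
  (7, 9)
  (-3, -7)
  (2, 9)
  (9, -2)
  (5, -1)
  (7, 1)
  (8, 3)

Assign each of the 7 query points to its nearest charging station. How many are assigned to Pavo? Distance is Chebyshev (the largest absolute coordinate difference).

1

(7, 9) — d to each: Hydra:6, Pavo:8, Alpha:8 → nearest is Hydra
(-3, -7) — d to each: Hydra:10, Pavo:11, Alpha:8 → nearest is Alpha
(2, 9) — d to each: Hydra:6, Pavo:5, Alpha:8 → nearest is Pavo
(9, -2) — d to each: Hydra:5, Pavo:10, Alpha:10 → nearest is Hydra
(5, -1) — d to each: Hydra:4, Pavo:6, Alpha:6 → nearest is Hydra
(7, 1) — d to each: Hydra:2, Pavo:8, Alpha:8 → nearest is Hydra
(8, 3) — d to each: Hydra:3, Pavo:9, Alpha:9 → nearest is Hydra
1 of the 7 points has Pavo as nearest.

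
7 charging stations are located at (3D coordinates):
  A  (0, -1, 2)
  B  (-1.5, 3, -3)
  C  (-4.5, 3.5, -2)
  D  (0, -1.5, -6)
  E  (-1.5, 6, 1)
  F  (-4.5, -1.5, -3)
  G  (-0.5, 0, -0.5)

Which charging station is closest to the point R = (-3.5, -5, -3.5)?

Squared Euclidean distances:
|RA|² = (-3.5−0)² + (-5−(-1))² + (-3.5−2)² = 12.25 + 16 + 30.25 = 58.5
|RB|² = (-3.5−(-1.5))² + (-5−3)² + (-3.5−(-3))² = 4 + 64 + 0.25 = 68.25
|RC|² = (-3.5−(-4.5))² + (-5−3.5)² + (-3.5−(-2))² = 1 + 72.25 + 2.25 = 75.5
|RD|² = (-3.5−0)² + (-5−(-1.5))² + (-3.5−(-6))² = 12.25 + 12.25 + 6.25 = 30.75
|RE|² = (-3.5−(-1.5))² + (-5−6)² + (-3.5−1)² = 4 + 121 + 20.25 = 145.25
|RF|² = (-3.5−(-4.5))² + (-5−(-1.5))² + (-3.5−(-3))² = 1 + 12.25 + 0.25 = 13.5
|RG|² = (-3.5−(-0.5))² + (-5−0)² + (-3.5−(-0.5))² = 9 + 25 + 9 = 43
Minimum is at F.

F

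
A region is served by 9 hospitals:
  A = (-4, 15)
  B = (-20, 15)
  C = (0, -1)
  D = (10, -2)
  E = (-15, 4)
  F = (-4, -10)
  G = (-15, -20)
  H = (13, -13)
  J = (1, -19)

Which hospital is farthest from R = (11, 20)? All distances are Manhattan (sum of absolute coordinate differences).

G

d(R,A) = |11−(-4)| + |20−15| = 15 + 5 = 20
d(R,B) = |11−(-20)| + |20−15| = 31 + 5 = 36
d(R,C) = |11−0| + |20−(-1)| = 11 + 21 = 32
d(R,D) = |11−10| + |20−(-2)| = 1 + 22 = 23
d(R,E) = |11−(-15)| + |20−4| = 26 + 16 = 42
d(R,F) = |11−(-4)| + |20−(-10)| = 15 + 30 = 45
d(R,G) = |11−(-15)| + |20−(-20)| = 26 + 40 = 66
d(R,H) = |11−13| + |20−(-13)| = 2 + 33 = 35
d(R,J) = |11−1| + |20−(-19)| = 10 + 39 = 49
The largest is to G.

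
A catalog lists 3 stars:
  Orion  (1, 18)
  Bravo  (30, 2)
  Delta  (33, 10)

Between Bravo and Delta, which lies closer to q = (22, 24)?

Delta

Compare squared distances:
d²(q, Bravo) = (22−30)² + (24−2)² = 64 + 484 = 548
d²(q, Delta) = (22−33)² + (24−10)² = 121 + 196 = 317
548 > 317, so Delta is closer.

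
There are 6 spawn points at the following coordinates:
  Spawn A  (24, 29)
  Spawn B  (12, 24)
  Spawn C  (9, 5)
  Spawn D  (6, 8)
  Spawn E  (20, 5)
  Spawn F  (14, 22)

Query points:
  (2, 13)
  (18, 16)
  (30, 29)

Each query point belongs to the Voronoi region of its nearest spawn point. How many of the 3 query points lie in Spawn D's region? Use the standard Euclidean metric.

(2, 13) — d² to each: Spawn A:740, Spawn B:221, Spawn C:113, Spawn D:41, Spawn E:388, Spawn F:225 → nearest is Spawn D
(18, 16) — d² to each: Spawn A:205, Spawn B:100, Spawn C:202, Spawn D:208, Spawn E:125, Spawn F:52 → nearest is Spawn F
(30, 29) — d² to each: Spawn A:36, Spawn B:349, Spawn C:1017, Spawn D:1017, Spawn E:676, Spawn F:305 → nearest is Spawn A
1 of the 3 points has Spawn D as nearest.

1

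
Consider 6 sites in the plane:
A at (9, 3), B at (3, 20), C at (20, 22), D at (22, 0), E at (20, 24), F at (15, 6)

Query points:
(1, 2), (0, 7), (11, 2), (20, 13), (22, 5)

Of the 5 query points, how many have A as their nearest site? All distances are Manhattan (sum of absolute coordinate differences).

3

(1, 2) — d to each: A:9, B:20, C:39, D:23, E:41, F:18 → nearest is A
(0, 7) — d to each: A:13, B:16, C:35, D:29, E:37, F:16 → nearest is A
(11, 2) — d to each: A:3, B:26, C:29, D:13, E:31, F:8 → nearest is A
(20, 13) — d to each: A:21, B:24, C:9, D:15, E:11, F:12 → nearest is C
(22, 5) — d to each: A:15, B:34, C:19, D:5, E:21, F:8 → nearest is D
3 of the 5 points have A as nearest.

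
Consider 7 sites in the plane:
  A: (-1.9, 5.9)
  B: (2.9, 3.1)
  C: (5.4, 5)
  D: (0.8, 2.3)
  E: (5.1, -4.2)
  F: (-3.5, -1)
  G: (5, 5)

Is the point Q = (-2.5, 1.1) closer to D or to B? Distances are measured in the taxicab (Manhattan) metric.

d(Q,D) = |-2.5−0.8| + |1.1−2.3| = 3.3 + 1.2 = 4.5
d(Q,B) = |-2.5−2.9| + |1.1−3.1| = 5.4 + 2 = 7.4
4.5 < 7.4, so D is closer.

D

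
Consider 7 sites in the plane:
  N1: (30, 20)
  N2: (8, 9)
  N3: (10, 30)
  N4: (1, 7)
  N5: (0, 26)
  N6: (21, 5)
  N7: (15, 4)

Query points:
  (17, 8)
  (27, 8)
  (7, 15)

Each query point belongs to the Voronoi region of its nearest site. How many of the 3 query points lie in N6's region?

(17, 8) — d² to each: N1:313, N2:82, N3:533, N4:257, N5:613, N6:25, N7:20 → nearest is N7
(27, 8) — d² to each: N1:153, N2:362, N3:773, N4:677, N5:1053, N6:45, N7:160 → nearest is N6
(7, 15) — d² to each: N1:554, N2:37, N3:234, N4:100, N5:170, N6:296, N7:185 → nearest is N2
1 of the 3 points has N6 as nearest.

1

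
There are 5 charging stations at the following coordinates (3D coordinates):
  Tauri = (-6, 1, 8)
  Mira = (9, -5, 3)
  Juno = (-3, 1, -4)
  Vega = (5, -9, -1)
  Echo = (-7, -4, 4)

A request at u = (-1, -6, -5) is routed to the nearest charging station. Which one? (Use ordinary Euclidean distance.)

Juno

Compare squared distances (the ordering matches that of the actual distances):
d²(u, Tauri) = (-1−(-6))² + (-6−1)² + (-5−8)² = 25 + 49 + 169 = 243
d²(u, Mira) = (-1−9)² + (-6−(-5))² + (-5−3)² = 100 + 1 + 64 = 165
d²(u, Juno) = (-1−(-3))² + (-6−1)² + (-5−(-4))² = 4 + 49 + 1 = 54
d²(u, Vega) = (-1−5)² + (-6−(-9))² + (-5−(-1))² = 36 + 9 + 16 = 61
d²(u, Echo) = (-1−(-7))² + (-6−(-4))² + (-5−4)² = 36 + 4 + 81 = 121
Minimum is at Juno.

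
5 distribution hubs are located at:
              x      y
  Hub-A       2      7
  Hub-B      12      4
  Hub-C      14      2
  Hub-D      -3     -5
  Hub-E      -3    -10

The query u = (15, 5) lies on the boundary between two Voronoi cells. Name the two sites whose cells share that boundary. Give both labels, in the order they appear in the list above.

Squared distances from u to each site:
d²(u, Hub-A) = 169 + 4 = 173
d²(u, Hub-B) = 9 + 1 = 10
d²(u, Hub-C) = 1 + 9 = 10
d²(u, Hub-D) = 324 + 100 = 424
d²(u, Hub-E) = 324 + 225 = 549
u is equidistant from Hub-B and Hub-C (both at squared distance 10), and every other site is strictly farther — so u lies on the Hub-B–Hub-C Voronoi edge.

Hub-B and Hub-C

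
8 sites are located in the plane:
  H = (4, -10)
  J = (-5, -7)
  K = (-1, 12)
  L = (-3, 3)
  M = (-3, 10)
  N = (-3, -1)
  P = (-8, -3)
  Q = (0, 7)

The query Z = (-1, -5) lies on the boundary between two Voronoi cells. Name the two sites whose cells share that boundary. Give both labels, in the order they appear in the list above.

Squared distances from Z to each site:
|ZH|² = (-1−4)² + (-5−(-10))² = 25 + 25 = 50
|ZJ|² = (-1−(-5))² + (-5−(-7))² = 16 + 4 = 20
|ZK|² = (-1−(-1))² + (-5−12)² = 0 + 289 = 289
|ZL|² = (-1−(-3))² + (-5−3)² = 4 + 64 = 68
|ZM|² = (-1−(-3))² + (-5−10)² = 4 + 225 = 229
|ZN|² = (-1−(-3))² + (-5−(-1))² = 4 + 16 = 20
|ZP|² = (-1−(-8))² + (-5−(-3))² = 49 + 4 = 53
|ZQ|² = (-1−0)² + (-5−7)² = 1 + 144 = 145
Z is equidistant from J and N (both at squared distance 20), and every other site is strictly farther — so Z lies on the J–N Voronoi edge.

J and N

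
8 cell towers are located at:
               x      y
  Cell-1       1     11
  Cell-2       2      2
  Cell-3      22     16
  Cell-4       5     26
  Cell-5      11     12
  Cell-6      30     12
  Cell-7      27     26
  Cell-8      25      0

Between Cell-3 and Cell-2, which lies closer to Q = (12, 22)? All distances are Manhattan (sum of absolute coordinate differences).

Cell-3

d(Q, Cell-3) = |12−22| + |22−16| = 10 + 6 = 16
d(Q, Cell-2) = |12−2| + |22−2| = 10 + 20 = 30
16 < 30, so Cell-3 is closer.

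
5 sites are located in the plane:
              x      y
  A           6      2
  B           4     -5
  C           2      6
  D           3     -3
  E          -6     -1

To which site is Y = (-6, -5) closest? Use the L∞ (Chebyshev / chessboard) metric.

d(Y,A) = max(12, 7) = 12
d(Y,B) = max(10, 0) = 10
d(Y,C) = max(8, 11) = 11
d(Y,D) = max(9, 2) = 9
d(Y,E) = max(0, 4) = 4
Minimum is at E.

E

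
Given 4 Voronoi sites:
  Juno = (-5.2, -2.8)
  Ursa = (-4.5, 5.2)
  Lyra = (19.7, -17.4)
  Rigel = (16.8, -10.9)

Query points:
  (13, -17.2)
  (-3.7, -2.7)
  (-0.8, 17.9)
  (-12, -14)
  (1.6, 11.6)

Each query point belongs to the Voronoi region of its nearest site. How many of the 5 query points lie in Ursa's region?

2

(13, -17.2) — d² to each: Juno:538.6, Ursa:808.01, Lyra:44.93, Rigel:54.13 → nearest is Lyra
(-3.7, -2.7) — d² to each: Juno:2.26, Ursa:63.05, Lyra:763.65, Rigel:487.49 → nearest is Juno
(-0.8, 17.9) — d² to each: Juno:447.85, Ursa:174.98, Lyra:1666.34, Rigel:1139.2 → nearest is Ursa
(-12, -14) — d² to each: Juno:171.68, Ursa:424.89, Lyra:1016.45, Rigel:839.05 → nearest is Juno
(1.6, 11.6) — d² to each: Juno:253.6, Ursa:78.17, Lyra:1168.61, Rigel:737.29 → nearest is Ursa
2 of the 5 points have Ursa as nearest.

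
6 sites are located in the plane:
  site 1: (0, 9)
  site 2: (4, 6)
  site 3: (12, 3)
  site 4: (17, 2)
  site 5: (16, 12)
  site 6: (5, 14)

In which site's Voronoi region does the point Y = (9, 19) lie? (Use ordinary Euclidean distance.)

site 6

Compare squared distances (the ordering matches that of the actual distances):
d²(Y, site 1) = (9−0)² + (19−9)² = 81 + 100 = 181
d²(Y, site 2) = (9−4)² + (19−6)² = 25 + 169 = 194
d²(Y, site 3) = (9−12)² + (19−3)² = 9 + 256 = 265
d²(Y, site 4) = (9−17)² + (19−2)² = 64 + 289 = 353
d²(Y, site 5) = (9−16)² + (19−12)² = 49 + 49 = 98
d²(Y, site 6) = (9−5)² + (19−14)² = 16 + 25 = 41
Minimum is at site 6.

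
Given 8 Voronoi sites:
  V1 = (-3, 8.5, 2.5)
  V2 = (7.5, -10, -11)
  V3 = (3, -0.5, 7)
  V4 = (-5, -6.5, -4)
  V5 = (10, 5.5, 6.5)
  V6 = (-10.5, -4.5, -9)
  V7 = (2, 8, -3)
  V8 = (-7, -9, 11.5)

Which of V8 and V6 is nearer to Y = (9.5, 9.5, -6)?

V6

Compare squared distances:
|YV8|² = (9.5−(-7))² + (9.5−(-9))² + (-6−11.5)² = 272.25 + 342.25 + 306.25 = 920.75
|YV6|² = (9.5−(-10.5))² + (9.5−(-4.5))² + (-6−(-9))² = 400 + 196 + 9 = 605
920.75 > 605, so V6 is closer.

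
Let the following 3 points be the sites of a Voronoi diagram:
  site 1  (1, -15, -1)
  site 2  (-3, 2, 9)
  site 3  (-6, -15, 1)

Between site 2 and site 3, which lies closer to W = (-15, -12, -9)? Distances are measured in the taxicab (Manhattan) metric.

d(W, site 2) = |-15−(-3)| + |-12−2| + |-9−9| = 12 + 14 + 18 = 44
d(W, site 3) = |-15−(-6)| + |-12−(-15)| + |-9−1| = 9 + 3 + 10 = 22
44 > 22, so site 3 is closer.

site 3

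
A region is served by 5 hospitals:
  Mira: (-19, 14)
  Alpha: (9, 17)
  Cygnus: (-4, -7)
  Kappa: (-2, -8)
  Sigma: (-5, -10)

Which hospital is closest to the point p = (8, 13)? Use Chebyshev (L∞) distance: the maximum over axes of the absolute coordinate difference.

d(p, Mira) = max(27, 1) = 27
d(p, Alpha) = max(1, 4) = 4
d(p, Cygnus) = max(12, 20) = 20
d(p, Kappa) = max(10, 21) = 21
d(p, Sigma) = max(13, 23) = 23
Minimum is at Alpha.

Alpha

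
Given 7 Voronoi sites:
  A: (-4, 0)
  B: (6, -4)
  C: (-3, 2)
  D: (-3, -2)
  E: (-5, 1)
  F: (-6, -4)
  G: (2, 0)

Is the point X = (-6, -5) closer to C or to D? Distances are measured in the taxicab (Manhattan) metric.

d(X,C) = |-6−(-3)| + |-5−2| = 3 + 7 = 10
d(X,D) = |-6−(-3)| + |-5−(-2)| = 3 + 3 = 6
10 > 6, so D is closer.

D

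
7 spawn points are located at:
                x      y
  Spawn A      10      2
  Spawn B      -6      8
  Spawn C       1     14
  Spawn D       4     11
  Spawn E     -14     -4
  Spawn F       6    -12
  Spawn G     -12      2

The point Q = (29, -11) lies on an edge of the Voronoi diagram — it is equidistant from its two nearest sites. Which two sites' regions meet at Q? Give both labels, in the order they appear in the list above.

Spawn A and Spawn F

Squared distances from Q to each site:
d²(Q, Spawn A) = (29−10)² + (-11−2)² = 361 + 169 = 530
d²(Q, Spawn B) = (29−(-6))² + (-11−8)² = 1225 + 361 = 1586
d²(Q, Spawn C) = (29−1)² + (-11−14)² = 784 + 625 = 1409
d²(Q, Spawn D) = (29−4)² + (-11−11)² = 625 + 484 = 1109
d²(Q, Spawn E) = (29−(-14))² + (-11−(-4))² = 1849 + 49 = 1898
d²(Q, Spawn F) = (29−6)² + (-11−(-12))² = 529 + 1 = 530
d²(Q, Spawn G) = (29−(-12))² + (-11−2)² = 1681 + 169 = 1850
Q is equidistant from Spawn A and Spawn F (both at squared distance 530), and every other site is strictly farther — so Q lies on the Spawn A–Spawn F Voronoi edge.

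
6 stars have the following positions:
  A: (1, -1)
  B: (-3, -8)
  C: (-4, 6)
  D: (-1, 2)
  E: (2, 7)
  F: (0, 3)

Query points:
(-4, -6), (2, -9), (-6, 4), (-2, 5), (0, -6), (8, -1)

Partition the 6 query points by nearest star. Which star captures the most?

B

(-4, -6) — d² to each: A:50, B:5, C:144, D:73, E:205, F:97 → nearest is B
(2, -9) — d² to each: A:65, B:26, C:261, D:130, E:256, F:148 → nearest is B
(-6, 4) — d² to each: A:74, B:153, C:8, D:29, E:73, F:37 → nearest is C
(-2, 5) — d² to each: A:45, B:170, C:5, D:10, E:20, F:8 → nearest is C
(0, -6) — d² to each: A:26, B:13, C:160, D:65, E:173, F:81 → nearest is B
(8, -1) — d² to each: A:49, B:170, C:193, D:90, E:100, F:80 → nearest is A
Tally — A:1, B:3, C:2. B captures the most (3).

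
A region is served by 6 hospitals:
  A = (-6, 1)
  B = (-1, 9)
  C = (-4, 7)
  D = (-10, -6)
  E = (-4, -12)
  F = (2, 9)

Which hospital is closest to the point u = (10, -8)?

Squared Euclidean distances:
|uA|² = (10−(-6))² + (-8−1)² = 256 + 81 = 337
|uB|² = (10−(-1))² + (-8−9)² = 121 + 289 = 410
|uC|² = (10−(-4))² + (-8−7)² = 196 + 225 = 421
|uD|² = (10−(-10))² + (-8−(-6))² = 400 + 4 = 404
|uE|² = (10−(-4))² + (-8−(-12))² = 196 + 16 = 212
|uF|² = (10−2)² + (-8−9)² = 64 + 289 = 353
Minimum is at E.

E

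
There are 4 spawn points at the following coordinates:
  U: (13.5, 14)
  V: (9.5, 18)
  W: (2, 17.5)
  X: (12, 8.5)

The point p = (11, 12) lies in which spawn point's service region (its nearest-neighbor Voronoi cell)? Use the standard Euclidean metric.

Since √ is increasing, it suffices to compare squared distances:
|pU|² = (11−13.5)² + (12−14)² = 6.25 + 4 = 10.25
|pV|² = (11−9.5)² + (12−18)² = 2.25 + 36 = 38.25
|pW|² = (11−2)² + (12−17.5)² = 81 + 30.25 = 111.25
|pX|² = (11−12)² + (12−8.5)² = 1 + 12.25 = 13.25
Minimum is at U.

U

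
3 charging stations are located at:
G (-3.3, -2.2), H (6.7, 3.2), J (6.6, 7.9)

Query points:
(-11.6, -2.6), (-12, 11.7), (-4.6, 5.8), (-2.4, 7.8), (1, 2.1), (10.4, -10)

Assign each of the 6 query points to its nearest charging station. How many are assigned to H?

(-11.6, -2.6) — d² to each: G:69.05, H:368.53, J:441.49 → nearest is G
(-12, 11.7) — d² to each: G:268.9, H:421.94, J:360.4 → nearest is G
(-4.6, 5.8) — d² to each: G:65.69, H:134.45, J:129.85 → nearest is G
(-2.4, 7.8) — d² to each: G:100.81, H:103.97, J:81.01 → nearest is J
(1, 2.1) — d² to each: G:36.98, H:33.7, J:65 → nearest is H
(10.4, -10) — d² to each: G:248.53, H:187.93, J:334.85 → nearest is H
2 of the 6 points have H as nearest.

2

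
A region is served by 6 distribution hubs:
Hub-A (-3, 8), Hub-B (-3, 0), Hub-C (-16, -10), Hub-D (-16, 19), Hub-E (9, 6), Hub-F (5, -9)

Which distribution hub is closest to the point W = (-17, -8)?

Compare squared distances (the ordering matches that of the actual distances):
d²(W, Hub-A) = (-17−(-3))² + (-8−8)² = 196 + 256 = 452
d²(W, Hub-B) = (-17−(-3))² + (-8−0)² = 196 + 64 = 260
d²(W, Hub-C) = (-17−(-16))² + (-8−(-10))² = 1 + 4 = 5
d²(W, Hub-D) = (-17−(-16))² + (-8−19)² = 1 + 729 = 730
d²(W, Hub-E) = (-17−9)² + (-8−6)² = 676 + 196 = 872
d²(W, Hub-F) = (-17−5)² + (-8−(-9))² = 484 + 1 = 485
Hub-C is nearest.

Hub-C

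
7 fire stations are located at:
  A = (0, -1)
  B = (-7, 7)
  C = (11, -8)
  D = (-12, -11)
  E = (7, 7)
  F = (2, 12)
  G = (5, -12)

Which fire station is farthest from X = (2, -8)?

Compare squared distances (the ordering matches that of the actual distances):
|XA|² = (2−0)² + (-8−(-1))² = 4 + 49 = 53
|XB|² = (2−(-7))² + (-8−7)² = 81 + 225 = 306
|XC|² = (2−11)² + (-8−(-8))² = 81 + 0 = 81
|XD|² = (2−(-12))² + (-8−(-11))² = 196 + 9 = 205
|XE|² = (2−7)² + (-8−7)² = 25 + 225 = 250
|XF|² = (2−2)² + (-8−12)² = 0 + 400 = 400
|XG|² = (2−5)² + (-8−(-12))² = 9 + 16 = 25
The largest is to F.

F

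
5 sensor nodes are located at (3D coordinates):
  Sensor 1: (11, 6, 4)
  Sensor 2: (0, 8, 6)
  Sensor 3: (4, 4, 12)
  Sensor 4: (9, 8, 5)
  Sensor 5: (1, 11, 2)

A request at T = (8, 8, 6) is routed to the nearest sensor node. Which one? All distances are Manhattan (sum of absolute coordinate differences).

Sensor 4

d(T, Sensor 1) = 3 + 2 + 2 = 7
d(T, Sensor 2) = 8 + 0 + 0 = 8
d(T, Sensor 3) = 4 + 4 + 6 = 14
d(T, Sensor 4) = 1 + 0 + 1 = 2
d(T, Sensor 5) = 7 + 3 + 4 = 14
Minimum is at Sensor 4.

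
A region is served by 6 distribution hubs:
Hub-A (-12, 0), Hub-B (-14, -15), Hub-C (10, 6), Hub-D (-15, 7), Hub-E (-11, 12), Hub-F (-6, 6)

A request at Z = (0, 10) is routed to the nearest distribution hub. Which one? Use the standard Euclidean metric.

Hub-F

Compare squared distances (the ordering matches that of the actual distances):
d²(Z, Hub-A) = (0−(-12))² + (10−0)² = 144 + 100 = 244
d²(Z, Hub-B) = (0−(-14))² + (10−(-15))² = 196 + 625 = 821
d²(Z, Hub-C) = (0−10)² + (10−6)² = 100 + 16 = 116
d²(Z, Hub-D) = (0−(-15))² + (10−7)² = 225 + 9 = 234
d²(Z, Hub-E) = (0−(-11))² + (10−12)² = 121 + 4 = 125
d²(Z, Hub-F) = (0−(-6))² + (10−6)² = 36 + 16 = 52
Hub-F is nearest.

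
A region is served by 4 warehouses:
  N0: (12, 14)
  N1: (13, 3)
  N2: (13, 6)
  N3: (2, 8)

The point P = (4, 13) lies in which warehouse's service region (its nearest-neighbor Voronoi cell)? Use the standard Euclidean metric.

Squared Euclidean distances:
|PN0|² = (4−12)² + (13−14)² = 64 + 1 = 65
|PN1|² = (4−13)² + (13−3)² = 81 + 100 = 181
|PN2|² = (4−13)² + (13−6)² = 81 + 49 = 130
|PN3|² = (4−2)² + (13−8)² = 4 + 25 = 29
N3 is nearest.

N3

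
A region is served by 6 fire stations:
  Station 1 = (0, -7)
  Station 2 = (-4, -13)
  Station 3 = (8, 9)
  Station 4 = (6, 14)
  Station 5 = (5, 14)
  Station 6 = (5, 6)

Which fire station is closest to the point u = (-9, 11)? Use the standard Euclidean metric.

Squared Euclidean distances:
d²(u, Station 1) = 81 + 324 = 405
d²(u, Station 2) = 25 + 576 = 601
d²(u, Station 3) = 289 + 4 = 293
d²(u, Station 4) = 225 + 9 = 234
d²(u, Station 5) = 196 + 9 = 205
d²(u, Station 6) = 196 + 25 = 221
Station 5 is nearest.

Station 5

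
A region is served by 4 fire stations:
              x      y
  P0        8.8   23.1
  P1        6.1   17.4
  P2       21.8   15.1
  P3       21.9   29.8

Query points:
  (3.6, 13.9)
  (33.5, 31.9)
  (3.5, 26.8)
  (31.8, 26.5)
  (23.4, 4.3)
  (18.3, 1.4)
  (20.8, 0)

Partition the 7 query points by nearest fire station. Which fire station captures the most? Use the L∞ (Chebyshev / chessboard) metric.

P2

(3.6, 13.9) — d to each: P0:9.2, P1:3.5, P2:18.2, P3:18.3 → nearest is P1
(33.5, 31.9) — d to each: P0:24.7, P1:27.4, P2:16.8, P3:11.6 → nearest is P3
(3.5, 26.8) — d to each: P0:5.3, P1:9.4, P2:18.3, P3:18.4 → nearest is P0
(31.8, 26.5) — d to each: P0:23, P1:25.7, P2:11.4, P3:9.9 → nearest is P3
(23.4, 4.3) — d to each: P0:18.8, P1:17.3, P2:10.8, P3:25.5 → nearest is P2
(18.3, 1.4) — d to each: P0:21.7, P1:16, P2:13.7, P3:28.4 → nearest is P2
(20.8, 0) — d to each: P0:23.1, P1:17.4, P2:15.1, P3:29.8 → nearest is P2
Tally — P0:1, P1:1, P2:3, P3:2. P2 captures the most (3).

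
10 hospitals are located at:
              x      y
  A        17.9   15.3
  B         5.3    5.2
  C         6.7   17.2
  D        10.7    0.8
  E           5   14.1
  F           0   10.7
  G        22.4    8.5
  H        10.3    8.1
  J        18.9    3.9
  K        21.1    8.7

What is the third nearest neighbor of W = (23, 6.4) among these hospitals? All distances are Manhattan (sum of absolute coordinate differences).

J

d(W,A) = |23−17.9| + |6.4−15.3| = 5.1 + 8.9 = 14
d(W,B) = |23−5.3| + |6.4−5.2| = 17.7 + 1.2 = 18.9
d(W,C) = |23−6.7| + |6.4−17.2| = 16.3 + 10.8 = 27.1
d(W,D) = |23−10.7| + |6.4−0.8| = 12.3 + 5.6 = 17.9
d(W,E) = |23−5| + |6.4−14.1| = 18 + 7.7 = 25.7
d(W,F) = |23−0| + |6.4−10.7| = 23 + 4.3 = 27.3
d(W,G) = |23−22.4| + |6.4−8.5| = 0.6 + 2.1 = 2.7
d(W,H) = |23−10.3| + |6.4−8.1| = 12.7 + 1.7 = 14.4
d(W,J) = |23−18.9| + |6.4−3.9| = 4.1 + 2.5 = 6.6
d(W,K) = |23−21.1| + |6.4−8.7| = 1.9 + 2.3 = 4.2
Sorted ascending: G, K, J, A, … — the third-nearest is J.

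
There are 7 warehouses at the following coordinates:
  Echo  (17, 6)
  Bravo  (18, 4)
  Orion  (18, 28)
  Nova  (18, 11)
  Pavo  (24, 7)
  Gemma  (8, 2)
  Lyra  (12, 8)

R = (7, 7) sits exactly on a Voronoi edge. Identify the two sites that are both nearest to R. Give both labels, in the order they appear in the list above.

Gemma and Lyra

Squared distances from R to each site:
d²(R, Echo) = (7−17)² + (7−6)² = 100 + 1 = 101
d²(R, Bravo) = (7−18)² + (7−4)² = 121 + 9 = 130
d²(R, Orion) = (7−18)² + (7−28)² = 121 + 441 = 562
d²(R, Nova) = (7−18)² + (7−11)² = 121 + 16 = 137
d²(R, Pavo) = (7−24)² + (7−7)² = 289 + 0 = 289
d²(R, Gemma) = (7−8)² + (7−2)² = 1 + 25 = 26
d²(R, Lyra) = (7−12)² + (7−8)² = 25 + 1 = 26
R is equidistant from Gemma and Lyra (both at squared distance 26), and every other site is strictly farther — so R lies on the Gemma–Lyra Voronoi edge.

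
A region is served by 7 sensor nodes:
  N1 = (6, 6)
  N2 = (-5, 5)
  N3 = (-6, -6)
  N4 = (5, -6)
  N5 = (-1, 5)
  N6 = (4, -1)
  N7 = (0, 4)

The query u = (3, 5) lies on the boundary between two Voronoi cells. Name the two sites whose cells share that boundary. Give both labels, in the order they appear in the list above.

Squared distances from u to each site:
|uN1|² = (3−6)² + (5−6)² = 9 + 1 = 10
|uN2|² = (3−(-5))² + (5−5)² = 64 + 0 = 64
|uN3|² = (3−(-6))² + (5−(-6))² = 81 + 121 = 202
|uN4|² = (3−5)² + (5−(-6))² = 4 + 121 = 125
|uN5|² = (3−(-1))² + (5−5)² = 16 + 0 = 16
|uN6|² = (3−4)² + (5−(-1))² = 1 + 36 = 37
|uN7|² = (3−0)² + (5−4)² = 9 + 1 = 10
u is equidistant from N1 and N7 (both at squared distance 10), and every other site is strictly farther — so u lies on the N1–N7 Voronoi edge.

N1 and N7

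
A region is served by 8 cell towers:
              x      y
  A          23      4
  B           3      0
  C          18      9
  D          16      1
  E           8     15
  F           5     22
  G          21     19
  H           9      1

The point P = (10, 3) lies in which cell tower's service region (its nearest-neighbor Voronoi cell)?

Compare squared distances (the ordering matches that of the actual distances):
|PA|² = 169 + 1 = 170
|PB|² = 49 + 9 = 58
|PC|² = 64 + 36 = 100
|PD|² = 36 + 4 = 40
|PE|² = 4 + 144 = 148
|PF|² = 25 + 361 = 386
|PG|² = 121 + 256 = 377
|PH|² = 1 + 4 = 5
Minimum is at H.

H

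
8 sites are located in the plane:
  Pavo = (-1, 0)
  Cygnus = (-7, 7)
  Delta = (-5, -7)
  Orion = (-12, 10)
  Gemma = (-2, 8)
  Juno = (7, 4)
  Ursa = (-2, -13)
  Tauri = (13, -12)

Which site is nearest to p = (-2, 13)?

Since √ is increasing, it suffices to compare squared distances:
d²(p, Pavo) = 1 + 169 = 170
d²(p, Cygnus) = 25 + 36 = 61
d²(p, Delta) = 9 + 400 = 409
d²(p, Orion) = 100 + 9 = 109
d²(p, Gemma) = 0 + 25 = 25
d²(p, Juno) = 81 + 81 = 162
d²(p, Ursa) = 0 + 676 = 676
d²(p, Tauri) = 225 + 625 = 850
Gemma is nearest.

Gemma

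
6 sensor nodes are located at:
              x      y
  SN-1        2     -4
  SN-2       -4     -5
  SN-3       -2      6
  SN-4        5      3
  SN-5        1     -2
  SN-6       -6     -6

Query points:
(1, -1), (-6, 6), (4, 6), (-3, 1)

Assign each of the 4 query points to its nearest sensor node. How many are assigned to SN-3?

1

(1, -1) — d² to each: SN-1:10, SN-2:41, SN-3:58, SN-4:32, SN-5:1, SN-6:74 → nearest is SN-5
(-6, 6) — d² to each: SN-1:164, SN-2:125, SN-3:16, SN-4:130, SN-5:113, SN-6:144 → nearest is SN-3
(4, 6) — d² to each: SN-1:104, SN-2:185, SN-3:36, SN-4:10, SN-5:73, SN-6:244 → nearest is SN-4
(-3, 1) — d² to each: SN-1:50, SN-2:37, SN-3:26, SN-4:68, SN-5:25, SN-6:58 → nearest is SN-5
1 of the 4 points has SN-3 as nearest.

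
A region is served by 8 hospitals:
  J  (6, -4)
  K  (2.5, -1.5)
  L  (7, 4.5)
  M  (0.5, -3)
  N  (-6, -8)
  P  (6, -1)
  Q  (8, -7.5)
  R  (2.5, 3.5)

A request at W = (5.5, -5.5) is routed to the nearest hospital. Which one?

J

Since √ is increasing, it suffices to compare squared distances:
|WJ|² = (5.5−6)² + (-5.5−(-4))² = 0.25 + 2.25 = 2.5
|WK|² = (5.5−2.5)² + (-5.5−(-1.5))² = 9 + 16 = 25
|WL|² = (5.5−7)² + (-5.5−4.5)² = 2.25 + 100 = 102.25
|WM|² = (5.5−0.5)² + (-5.5−(-3))² = 25 + 6.25 = 31.25
|WN|² = (5.5−(-6))² + (-5.5−(-8))² = 132.25 + 6.25 = 138.5
|WP|² = (5.5−6)² + (-5.5−(-1))² = 0.25 + 20.25 = 20.5
|WQ|² = (5.5−8)² + (-5.5−(-7.5))² = 6.25 + 4 = 10.25
|WR|² = (5.5−2.5)² + (-5.5−3.5)² = 9 + 81 = 90
The smallest is to J, so W lies in the Voronoi region of J.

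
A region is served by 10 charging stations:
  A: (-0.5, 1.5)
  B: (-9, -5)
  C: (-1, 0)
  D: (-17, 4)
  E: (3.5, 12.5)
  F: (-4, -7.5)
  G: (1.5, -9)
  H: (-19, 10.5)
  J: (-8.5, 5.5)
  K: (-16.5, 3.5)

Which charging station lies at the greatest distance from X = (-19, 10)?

G

Since √ is increasing, it suffices to compare squared distances:
|XA|² = (-19−(-0.5))² + (10−1.5)² = 342.25 + 72.25 = 414.5
|XB|² = (-19−(-9))² + (10−(-5))² = 100 + 225 = 325
|XC|² = (-19−(-1))² + (10−0)² = 324 + 100 = 424
|XD|² = (-19−(-17))² + (10−4)² = 4 + 36 = 40
|XE|² = (-19−3.5)² + (10−12.5)² = 506.25 + 6.25 = 512.5
|XF|² = (-19−(-4))² + (10−(-7.5))² = 225 + 306.25 = 531.25
|XG|² = (-19−1.5)² + (10−(-9))² = 420.25 + 361 = 781.25
|XH|² = (-19−(-19))² + (10−10.5)² = 0 + 0.25 = 0.25
|XJ|² = (-19−(-8.5))² + (10−5.5)² = 110.25 + 20.25 = 130.5
|XK|² = (-19−(-16.5))² + (10−3.5)² = 6.25 + 42.25 = 48.5
The largest is to G.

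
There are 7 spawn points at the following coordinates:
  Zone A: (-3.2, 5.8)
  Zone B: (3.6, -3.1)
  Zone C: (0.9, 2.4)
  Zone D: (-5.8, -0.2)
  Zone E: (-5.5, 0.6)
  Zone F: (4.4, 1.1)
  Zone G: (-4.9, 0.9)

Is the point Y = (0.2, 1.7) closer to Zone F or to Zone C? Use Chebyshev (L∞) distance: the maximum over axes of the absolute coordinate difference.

d(Y, Zone F) = max(4.2, 0.6) = 4.2
d(Y, Zone C) = max(0.7, 0.7) = 0.7
4.2 > 0.7, so Zone C is closer.

Zone C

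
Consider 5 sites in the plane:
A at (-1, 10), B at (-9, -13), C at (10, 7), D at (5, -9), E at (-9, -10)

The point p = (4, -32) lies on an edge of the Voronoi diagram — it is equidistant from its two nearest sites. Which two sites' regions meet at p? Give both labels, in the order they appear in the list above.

B and D

Squared distances from p to each site:
|pA|² = (4−(-1))² + (-32−10)² = 25 + 1764 = 1789
|pB|² = (4−(-9))² + (-32−(-13))² = 169 + 361 = 530
|pC|² = (4−10)² + (-32−7)² = 36 + 1521 = 1557
|pD|² = (4−5)² + (-32−(-9))² = 1 + 529 = 530
|pE|² = (4−(-9))² + (-32−(-10))² = 169 + 484 = 653
p is equidistant from B and D (both at squared distance 530), and every other site is strictly farther — so p lies on the B–D Voronoi edge.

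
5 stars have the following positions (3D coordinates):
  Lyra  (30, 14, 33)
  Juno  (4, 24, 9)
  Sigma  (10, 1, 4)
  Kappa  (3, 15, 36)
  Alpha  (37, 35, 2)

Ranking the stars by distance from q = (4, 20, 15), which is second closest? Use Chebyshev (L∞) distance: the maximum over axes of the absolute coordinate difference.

d(q, Lyra) = max(26, 6, 18) = 26
d(q, Juno) = max(0, 4, 6) = 6
d(q, Sigma) = max(6, 19, 11) = 19
d(q, Kappa) = max(1, 5, 21) = 21
d(q, Alpha) = max(33, 15, 13) = 33
Sorted ascending: Juno, Sigma, Kappa, … — the second-nearest is Sigma.

Sigma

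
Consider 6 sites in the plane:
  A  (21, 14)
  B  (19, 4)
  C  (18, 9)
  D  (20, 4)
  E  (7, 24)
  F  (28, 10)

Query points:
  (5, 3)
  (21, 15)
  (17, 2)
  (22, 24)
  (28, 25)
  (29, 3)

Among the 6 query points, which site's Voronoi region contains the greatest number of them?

A

(5, 3) — d² to each: A:377, B:197, C:205, D:226, E:445, F:578 → nearest is B
(21, 15) — d² to each: A:1, B:125, C:45, D:122, E:277, F:74 → nearest is A
(17, 2) — d² to each: A:160, B:8, C:50, D:13, E:584, F:185 → nearest is B
(22, 24) — d² to each: A:101, B:409, C:241, D:404, E:225, F:232 → nearest is A
(28, 25) — d² to each: A:170, B:522, C:356, D:505, E:442, F:225 → nearest is A
(29, 3) — d² to each: A:185, B:101, C:157, D:82, E:925, F:50 → nearest is F
Tally — A:3, B:2, F:1. A captures the most (3).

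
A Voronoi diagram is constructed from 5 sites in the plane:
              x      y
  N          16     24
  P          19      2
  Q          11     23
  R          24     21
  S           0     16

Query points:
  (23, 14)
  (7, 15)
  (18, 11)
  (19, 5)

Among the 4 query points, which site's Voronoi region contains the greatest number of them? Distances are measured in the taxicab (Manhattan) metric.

P

(23, 14) — d to each: N:17, P:16, Q:21, R:8, S:25 → nearest is R
(7, 15) — d to each: N:18, P:25, Q:12, R:23, S:8 → nearest is S
(18, 11) — d to each: N:15, P:10, Q:19, R:16, S:23 → nearest is P
(19, 5) — d to each: N:22, P:3, Q:26, R:21, S:30 → nearest is P
Tally — P:2, R:1, S:1. P captures the most (2).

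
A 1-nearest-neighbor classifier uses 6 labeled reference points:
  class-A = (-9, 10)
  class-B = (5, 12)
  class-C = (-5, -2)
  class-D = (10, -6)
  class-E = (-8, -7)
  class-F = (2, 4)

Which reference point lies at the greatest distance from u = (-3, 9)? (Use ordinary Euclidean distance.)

Squared Euclidean distances:
d²(u, class-A) = (-3−(-9))² + (9−10)² = 36 + 1 = 37
d²(u, class-B) = (-3−5)² + (9−12)² = 64 + 9 = 73
d²(u, class-C) = (-3−(-5))² + (9−(-2))² = 4 + 121 = 125
d²(u, class-D) = (-3−10)² + (9−(-6))² = 169 + 225 = 394
d²(u, class-E) = (-3−(-8))² + (9−(-7))² = 25 + 256 = 281
d²(u, class-F) = (-3−2)² + (9−4)² = 25 + 25 = 50
The largest is to class-D.

class-D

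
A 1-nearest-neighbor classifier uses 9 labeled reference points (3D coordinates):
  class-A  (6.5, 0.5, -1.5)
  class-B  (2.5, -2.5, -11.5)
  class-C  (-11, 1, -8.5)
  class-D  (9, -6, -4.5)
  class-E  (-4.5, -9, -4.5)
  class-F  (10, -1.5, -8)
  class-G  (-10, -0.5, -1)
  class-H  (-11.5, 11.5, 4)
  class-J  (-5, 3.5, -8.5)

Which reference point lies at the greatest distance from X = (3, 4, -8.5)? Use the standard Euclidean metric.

class-H

Squared Euclidean distances:
d²(X, class-A) = 12.25 + 12.25 + 49 = 73.5
d²(X, class-B) = 0.25 + 42.25 + 9 = 51.5
d²(X, class-C) = 196 + 9 + 0 = 205
d²(X, class-D) = 36 + 100 + 16 = 152
d²(X, class-E) = 56.25 + 169 + 16 = 241.25
d²(X, class-F) = 49 + 30.25 + 0.25 = 79.5
d²(X, class-G) = 169 + 20.25 + 56.25 = 245.5
d²(X, class-H) = 210.25 + 56.25 + 156.25 = 422.75
d²(X, class-J) = 64 + 0.25 + 0 = 64.25
The largest is to class-H.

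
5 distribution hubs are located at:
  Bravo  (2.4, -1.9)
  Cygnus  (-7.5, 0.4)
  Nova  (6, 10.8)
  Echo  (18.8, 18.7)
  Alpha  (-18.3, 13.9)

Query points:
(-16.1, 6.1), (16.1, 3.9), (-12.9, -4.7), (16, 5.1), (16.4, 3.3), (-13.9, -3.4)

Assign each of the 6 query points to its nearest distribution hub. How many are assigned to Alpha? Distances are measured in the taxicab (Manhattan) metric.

1

(-16.1, 6.1) — d to each: Bravo:26.5, Cygnus:14.3, Nova:26.8, Echo:47.5, Alpha:10 → nearest is Alpha
(16.1, 3.9) — d to each: Bravo:19.5, Cygnus:27.1, Nova:17, Echo:17.5, Alpha:44.4 → nearest is Nova
(-12.9, -4.7) — d to each: Bravo:18.1, Cygnus:10.5, Nova:34.4, Echo:55.1, Alpha:24 → nearest is Cygnus
(16, 5.1) — d to each: Bravo:20.6, Cygnus:28.2, Nova:15.7, Echo:16.4, Alpha:43.1 → nearest is Nova
(16.4, 3.3) — d to each: Bravo:19.2, Cygnus:26.8, Nova:17.9, Echo:17.8, Alpha:45.3 → nearest is Echo
(-13.9, -3.4) — d to each: Bravo:17.8, Cygnus:10.2, Nova:34.1, Echo:54.8, Alpha:21.7 → nearest is Cygnus
1 of the 6 points has Alpha as nearest.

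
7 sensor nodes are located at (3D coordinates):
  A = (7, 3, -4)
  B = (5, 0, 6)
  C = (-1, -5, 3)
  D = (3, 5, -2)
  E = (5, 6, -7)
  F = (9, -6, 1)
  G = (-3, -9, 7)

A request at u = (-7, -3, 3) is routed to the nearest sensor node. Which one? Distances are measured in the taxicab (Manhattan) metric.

C

d(u,A) = |-7−7| + |-3−3| + |3−(-4)| = 14 + 6 + 7 = 27
d(u,B) = |-7−5| + |-3−0| + |3−6| = 12 + 3 + 3 = 18
d(u,C) = |-7−(-1)| + |-3−(-5)| + |3−3| = 6 + 2 + 0 = 8
d(u,D) = |-7−3| + |-3−5| + |3−(-2)| = 10 + 8 + 5 = 23
d(u,E) = |-7−5| + |-3−6| + |3−(-7)| = 12 + 9 + 10 = 31
d(u,F) = |-7−9| + |-3−(-6)| + |3−1| = 16 + 3 + 2 = 21
d(u,G) = |-7−(-3)| + |-3−(-9)| + |3−7| = 4 + 6 + 4 = 14
Minimum is at C.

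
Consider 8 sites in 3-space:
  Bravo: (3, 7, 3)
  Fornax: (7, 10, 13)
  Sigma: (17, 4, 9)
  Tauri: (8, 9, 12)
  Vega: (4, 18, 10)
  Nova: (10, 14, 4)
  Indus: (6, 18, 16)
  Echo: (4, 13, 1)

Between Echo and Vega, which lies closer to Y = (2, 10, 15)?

Vega

Compare squared distances:
d²(Y, Echo) = (2−4)² + (10−13)² + (15−1)² = 4 + 9 + 196 = 209
d²(Y, Vega) = (2−4)² + (10−18)² + (15−10)² = 4 + 64 + 25 = 93
209 > 93, so Vega is closer.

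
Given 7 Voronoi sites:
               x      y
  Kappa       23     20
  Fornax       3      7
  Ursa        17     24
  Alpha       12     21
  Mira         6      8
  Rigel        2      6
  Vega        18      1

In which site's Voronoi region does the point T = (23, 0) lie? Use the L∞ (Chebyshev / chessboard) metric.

d(T, Kappa) = max(0, 20) = 20
d(T, Fornax) = max(20, 7) = 20
d(T, Ursa) = max(6, 24) = 24
d(T, Alpha) = max(11, 21) = 21
d(T, Mira) = max(17, 8) = 17
d(T, Rigel) = max(21, 6) = 21
d(T, Vega) = max(5, 1) = 5
The smallest is to Vega, so T lies in the Voronoi region of Vega.

Vega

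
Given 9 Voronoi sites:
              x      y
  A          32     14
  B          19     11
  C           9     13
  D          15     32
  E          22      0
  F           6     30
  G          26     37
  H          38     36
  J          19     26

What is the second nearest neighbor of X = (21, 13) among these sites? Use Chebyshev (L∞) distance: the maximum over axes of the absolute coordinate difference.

A

d(X,A) = max(11, 1) = 11
d(X,B) = max(2, 2) = 2
d(X,C) = max(12, 0) = 12
d(X,D) = max(6, 19) = 19
d(X,E) = max(1, 13) = 13
d(X,F) = max(15, 17) = 17
d(X,G) = max(5, 24) = 24
d(X,H) = max(17, 23) = 23
d(X,J) = max(2, 13) = 13
Sorted ascending: B, A, C, … — the second-nearest is A.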